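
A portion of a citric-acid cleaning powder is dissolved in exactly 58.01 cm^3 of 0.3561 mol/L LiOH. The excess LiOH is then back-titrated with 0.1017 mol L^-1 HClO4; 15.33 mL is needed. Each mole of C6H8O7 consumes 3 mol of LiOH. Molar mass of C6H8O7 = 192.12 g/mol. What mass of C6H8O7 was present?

1.22 g

Total n(LiOH) added = 0.3561 x 0.05801 = 0.02066 mol.
n(HClO4) used = 0.1017 x 0.01533 = 0.001559 mol, which equals the excess n(LiOH).
So n(LiOH) consumed by the sample = 0.02066 - 0.001559 = 0.01910 mol.
n(C6H8O7) = 0.01910 / 3 = 0.006366 mol.
mass = 0.006366 mol x 192.12 g/mol = 1.22 g.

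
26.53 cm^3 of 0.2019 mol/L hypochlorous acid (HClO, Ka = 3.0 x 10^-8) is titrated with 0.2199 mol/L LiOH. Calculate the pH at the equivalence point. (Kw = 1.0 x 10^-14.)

n(HClO) = 0.2019 x 0.02653 = 0.005356 mol; V(LiOH) at equivalence = 0.005356/0.2199 = 0.02436 L.
At equivalence all the acid is converted to ClO-; total volume = 0.02653 + 0.02436 = 0.05089 L, so [ClO-] = 0.005356/0.05089 = 0.1053 M.
Kb = Kw/Ka = 1.0e-14 / 3.0 x 10^-8 = 3.33e-7.
[OH^-] = sqrt(Kb x [ClO-]) = sqrt(3.33e-7 x 0.1053) = 0.000187 M.
pOH = 3.73, so pH = 14.00 - 3.73 = 10.27.

10.27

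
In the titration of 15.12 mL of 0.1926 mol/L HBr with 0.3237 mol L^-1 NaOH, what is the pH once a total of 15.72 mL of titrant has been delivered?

12.85

n(acid) = 0.1926 x 0.01512 = 0.002912 mol; n(NaOH) added = 0.3237 x 0.01572 = 0.005089 mol.
Base is in excess by 0.005089 - 0.002912 = 0.002176 mol in a total volume of 0.03084 L.
[OH^-] = 0.002176/0.03084 = 0.07057 M, so pOH = 1.15 and pH = 14.00 - 1.15 = 12.85.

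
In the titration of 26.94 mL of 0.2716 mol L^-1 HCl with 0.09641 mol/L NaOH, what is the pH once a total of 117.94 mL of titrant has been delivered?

12.45

n(acid) = 0.2716 x 0.02694 = 0.007317 mol; n(NaOH) added = 0.09641 x 0.1179 = 0.01137 mol.
Base is in excess by 0.01137 - 0.007317 = 0.004054 mol in a total volume of 0.1449 L.
[OH^-] = 0.004054/0.1449 = 0.02798 M, so pOH = 1.55 and pH = 14.00 - 1.55 = 12.45.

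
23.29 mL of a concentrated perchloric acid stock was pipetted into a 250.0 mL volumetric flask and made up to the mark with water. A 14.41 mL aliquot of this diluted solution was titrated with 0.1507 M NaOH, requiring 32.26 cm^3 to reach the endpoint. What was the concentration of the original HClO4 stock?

3.62 M

n(NaOH) = 0.1507 x 0.03226 = 0.004862 mol.
n(HClO4) in the aliquot = 0.004862 mol.
[diluted HClO4] = 0.004862 / 0.01441 = 0.3374 M.
Dilution factor = 250.0/23.29 = 10.73, so [stock] = 0.3374 x 10.73 = 3.62 M.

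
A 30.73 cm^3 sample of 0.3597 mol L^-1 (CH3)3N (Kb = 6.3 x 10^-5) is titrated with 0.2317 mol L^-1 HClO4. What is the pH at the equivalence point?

5.33

n((CH3)3N) = 0.3597 x 0.03073 = 0.01105 mol; V(HClO4) at equivalence = 0.01105/0.2317 = 0.04771 L.
At equivalence the base is fully converted to (CH3)3NH+; total volume = 0.07844 L, so [(CH3)3NH+] = 0.01105/0.07844 = 0.1409 M.
Ka((CH3)3NH+) = Kw/Kb = 1.0e-14 / 6.3 x 10^-5 = 1.59e-10.
[H^+] = sqrt(Ka x [(CH3)3NH+]) = sqrt(1.59e-10 x 0.1409) = 4.73e-6 M.
pH = -log(4.73e-6) = 5.33.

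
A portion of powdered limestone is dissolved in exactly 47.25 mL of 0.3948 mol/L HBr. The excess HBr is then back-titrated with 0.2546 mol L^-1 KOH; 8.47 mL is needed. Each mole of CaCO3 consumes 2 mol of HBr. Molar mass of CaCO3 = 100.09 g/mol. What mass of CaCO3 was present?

0.826 g

Total n(HBr) added = 0.3948 x 0.04725 = 0.01865 mol.
n(KOH) used = 0.2546 x 0.008470 = 0.002156 mol, which equals the excess n(HBr).
So n(HBr) consumed by the sample = 0.01865 - 0.002156 = 0.01650 mol.
n(CaCO3) = 0.01650 / 2 = 0.008249 mol.
mass = 0.008249 mol x 100.09 g/mol = 0.826 g.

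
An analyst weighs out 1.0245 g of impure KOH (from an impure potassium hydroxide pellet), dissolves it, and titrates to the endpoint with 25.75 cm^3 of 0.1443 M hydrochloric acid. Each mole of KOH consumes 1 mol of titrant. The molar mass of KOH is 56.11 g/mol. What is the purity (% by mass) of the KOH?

n(HCl) = 0.1443 x 0.02575 = 0.003716 mol.
n(KOH) = 0.003716 / 1 = 0.003716 mol.
mass of KOH = 0.003716 x 56.11 = 0.2085 g.
% purity = 0.2085 / 1.0245 x 100 = 20.4%.

20.4%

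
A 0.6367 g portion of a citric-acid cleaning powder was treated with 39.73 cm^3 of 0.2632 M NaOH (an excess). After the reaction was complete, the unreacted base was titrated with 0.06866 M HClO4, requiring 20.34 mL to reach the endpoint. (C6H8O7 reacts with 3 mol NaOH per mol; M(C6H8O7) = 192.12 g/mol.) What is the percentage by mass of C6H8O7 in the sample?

91.1%

Total n(NaOH) added = 0.2632 x 0.03973 = 0.01046 mol.
n(HClO4) used = 0.06866 x 0.02034 = 0.001397 mol, which equals the excess n(NaOH).
So n(NaOH) consumed by the sample = 0.01046 - 0.001397 = 0.009060 mol.
n(C6H8O7) = 0.009060 / 3 = 0.003020 mol.
mass C6H8O7 = 0.003020 x 192.12 = 0.5802 g, so %C6H8O7 = 0.5802/0.6367 x 100 = 91.1%.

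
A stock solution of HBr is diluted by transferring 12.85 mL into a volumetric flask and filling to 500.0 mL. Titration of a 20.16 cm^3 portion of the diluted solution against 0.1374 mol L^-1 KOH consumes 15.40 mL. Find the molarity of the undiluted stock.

n(KOH) = 0.1374 x 0.01540 = 0.002116 mol.
n(HBr) in the aliquot = 0.002116 mol.
[diluted HBr] = 0.002116 / 0.02016 = 0.1050 M.
Dilution factor = 500.0/12.85 = 38.91, so [stock] = 0.1050 x 38.91 = 4.08 M.

4.08 M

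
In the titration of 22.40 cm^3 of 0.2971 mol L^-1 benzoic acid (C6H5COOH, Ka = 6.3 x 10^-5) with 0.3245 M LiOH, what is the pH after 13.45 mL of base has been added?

4.48

Initial n(C6H5COOH) = 0.2971 x 0.02240 = 0.006655 mol.
n(LiOH) added = 0.3245 x 0.01345 = 0.004365 mol, converting that many moles of C6H5COOH to C6H5COO-.
Remaining n(C6H5COOH) = 0.002291 mol; n(C6H5COO-) = 0.004365 mol.
By Henderson-Hasselbalch, pH = pKa + log([A^-]/[HA]) = 4.20 + log(0.004365/0.002291) = 4.20 + (+0.28) = 4.48.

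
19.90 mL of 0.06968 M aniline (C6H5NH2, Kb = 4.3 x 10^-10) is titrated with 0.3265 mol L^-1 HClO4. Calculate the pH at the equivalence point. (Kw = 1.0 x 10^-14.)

n(C6H5NH2) = 0.06968 x 0.01990 = 0.001387 mol; V(HClO4) at equivalence = 0.001387/0.3265 = 0.004247 L.
At equivalence the base is fully converted to C6H5NH3+; total volume = 0.02415 L, so [C6H5NH3+] = 0.001387/0.02415 = 0.05742 M.
Ka(C6H5NH3+) = Kw/Kb = 1.0e-14 / 4.3 x 10^-10 = 2.33e-5.
[H^+] = sqrt(Ka x [C6H5NH3+]) = sqrt(2.33e-5 x 0.05742) = 0.00116 M.
pH = -log(0.00116) = 2.94.

2.94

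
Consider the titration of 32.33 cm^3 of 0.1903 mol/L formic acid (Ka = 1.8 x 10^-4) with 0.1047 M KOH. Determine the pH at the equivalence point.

8.29

n(HCOOH) = 0.1903 x 0.03233 = 0.006152 mol; V(KOH) at equivalence = 0.006152/0.1047 = 0.05876 L.
At equivalence all the acid is converted to HCOO-; total volume = 0.03233 + 0.05876 = 0.09109 L, so [HCOO-] = 0.006152/0.09109 = 0.06754 M.
Kb = Kw/Ka = 1.0e-14 / 1.8 x 10^-4 = 5.56e-11.
[OH^-] = sqrt(Kb x [HCOO-]) = sqrt(5.56e-11 x 0.06754) = 1.94e-6 M.
pOH = 5.71, so pH = 14.00 - 5.71 = 8.29.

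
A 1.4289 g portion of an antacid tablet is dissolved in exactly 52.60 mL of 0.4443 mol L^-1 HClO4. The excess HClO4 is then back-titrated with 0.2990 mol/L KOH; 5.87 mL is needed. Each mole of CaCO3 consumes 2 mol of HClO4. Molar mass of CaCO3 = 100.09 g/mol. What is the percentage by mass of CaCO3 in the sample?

Total n(HClO4) added = 0.4443 x 0.05260 = 0.02337 mol.
n(KOH) used = 0.2990 x 0.005870 = 0.001755 mol, which equals the excess n(HClO4).
So n(HClO4) consumed by the sample = 0.02337 - 0.001755 = 0.02162 mol.
n(CaCO3) = 0.02162 / 2 = 0.01081 mol.
mass CaCO3 = 0.01081 x 100.09 = 1.082 g, so %CaCO3 = 1.082/1.4289 x 100 = 75.7%.

75.7%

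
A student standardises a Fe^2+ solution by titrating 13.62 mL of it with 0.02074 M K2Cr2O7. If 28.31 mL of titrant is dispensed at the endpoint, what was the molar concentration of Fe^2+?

n(K2Cr2O7) = 0.02074 x 0.02831 = 0.0005871 mol.
From the balanced equation, 1 mol K2Cr2O7 reacts with 6 mol Fe^2+, so n(Fe^2+) = 0.0005871 x 6/1 = 0.003523 mol.
[Fe^2+] = 0.003523 / 0.01362 L = 0.259 M.

0.259 M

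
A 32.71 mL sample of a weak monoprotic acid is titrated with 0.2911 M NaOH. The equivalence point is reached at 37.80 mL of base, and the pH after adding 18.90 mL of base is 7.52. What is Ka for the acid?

18.90 mL is half of the equivalence volume, so this is the half-equivalence point where [HA] = [A^-].
At half-equivalence pH = pKa, so pKa = 7.52.
Ka = 10^(-7.52) = 3.0 x 10^-8.

3.0 x 10^-8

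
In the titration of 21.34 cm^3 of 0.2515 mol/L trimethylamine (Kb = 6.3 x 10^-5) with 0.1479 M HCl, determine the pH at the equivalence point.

n((CH3)3N) = 0.2515 x 0.02134 = 0.005367 mol; V(HCl) at equivalence = 0.005367/0.1479 = 0.03629 L.
At equivalence the base is fully converted to (CH3)3NH+; total volume = 0.05763 L, so [(CH3)3NH+] = 0.005367/0.05763 = 0.09313 M.
Ka((CH3)3NH+) = Kw/Kb = 1.0e-14 / 6.3 x 10^-5 = 1.59e-10.
[H^+] = sqrt(Ka x [(CH3)3NH+]) = sqrt(1.59e-10 x 0.09313) = 3.84e-6 M.
pH = -log(3.84e-6) = 5.42.

5.42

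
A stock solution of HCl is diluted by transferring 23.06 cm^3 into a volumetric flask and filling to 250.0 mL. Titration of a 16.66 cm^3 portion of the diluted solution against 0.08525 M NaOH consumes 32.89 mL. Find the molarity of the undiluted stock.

n(NaOH) = 0.08525 x 0.03289 = 0.002804 mol.
n(HCl) in the aliquot = 0.002804 mol.
[diluted HCl] = 0.002804 / 0.01666 = 0.1683 M.
Dilution factor = 250.0/23.06 = 10.84, so [stock] = 0.1683 x 10.84 = 1.82 M.

1.82 M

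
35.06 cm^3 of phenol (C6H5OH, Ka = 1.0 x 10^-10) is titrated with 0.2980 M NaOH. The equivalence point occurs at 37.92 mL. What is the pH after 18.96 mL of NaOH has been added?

10.00

18.96 mL is exactly half the equivalence volume (37.92/2), i.e. the half-equivalence point.
There, n(HA) = n(A^-), so pH = pKa = -log(1.0 x 10^-10) = 10.00.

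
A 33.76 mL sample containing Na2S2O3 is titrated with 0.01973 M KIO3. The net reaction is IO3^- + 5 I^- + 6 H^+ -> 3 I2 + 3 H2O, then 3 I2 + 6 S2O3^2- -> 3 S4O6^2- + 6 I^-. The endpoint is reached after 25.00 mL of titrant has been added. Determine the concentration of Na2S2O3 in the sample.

0.0877 M

n(KIO3) = 0.01973 x 0.02500 = 0.0004932 mol.
From the balanced equation, 1 mol KIO3 reacts with 6 mol Na2S2O3, so n(Na2S2O3) = 0.0004932 x 6/1 = 0.002959 mol.
[Na2S2O3] = 0.002959 / 0.03376 L = 0.0877 M.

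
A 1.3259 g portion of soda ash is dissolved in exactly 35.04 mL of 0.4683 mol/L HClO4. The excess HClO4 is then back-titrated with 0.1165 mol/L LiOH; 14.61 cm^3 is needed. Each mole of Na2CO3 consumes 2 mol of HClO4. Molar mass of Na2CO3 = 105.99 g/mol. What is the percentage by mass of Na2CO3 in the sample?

Total n(HClO4) added = 0.4683 x 0.03504 = 0.01641 mol.
n(LiOH) used = 0.1165 x 0.01461 = 0.001702 mol, which equals the excess n(HClO4).
So n(HClO4) consumed by the sample = 0.01641 - 0.001702 = 0.01471 mol.
n(Na2CO3) = 0.01471 / 2 = 0.007354 mol.
mass Na2CO3 = 0.007354 x 105.99 = 0.7794 g, so %Na2CO3 = 0.7794/1.3259 x 100 = 58.8%.

58.8%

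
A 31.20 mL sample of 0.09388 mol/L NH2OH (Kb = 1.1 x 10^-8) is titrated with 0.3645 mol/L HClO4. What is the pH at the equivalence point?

n(NH2OH) = 0.09388 x 0.03120 = 0.002929 mol; V(HClO4) at equivalence = 0.002929/0.3645 = 0.008036 L.
At equivalence the base is fully converted to NH3OH+; total volume = 0.03924 L, so [NH3OH+] = 0.002929/0.03924 = 0.07465 M.
Ka(NH3OH+) = Kw/Kb = 1.0e-14 / 1.1 x 10^-8 = 9.09e-7.
[H^+] = sqrt(Ka x [NH3OH+]) = sqrt(9.09e-7 x 0.07465) = 0.000261 M.
pH = -log(0.000261) = 3.58.

3.58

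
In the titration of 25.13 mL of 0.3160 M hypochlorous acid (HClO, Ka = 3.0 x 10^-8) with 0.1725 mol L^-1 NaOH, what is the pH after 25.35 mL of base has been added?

Initial n(HClO) = 0.3160 x 0.02513 = 0.007941 mol.
n(NaOH) added = 0.1725 x 0.02535 = 0.004373 mol, converting that many moles of HClO to ClO-.
Remaining n(HClO) = 0.003568 mol; n(ClO-) = 0.004373 mol.
By Henderson-Hasselbalch, pH = pKa + log([A^-]/[HA]) = 7.52 + log(0.004373/0.003568) = 7.52 + (+0.09) = 7.61.

7.61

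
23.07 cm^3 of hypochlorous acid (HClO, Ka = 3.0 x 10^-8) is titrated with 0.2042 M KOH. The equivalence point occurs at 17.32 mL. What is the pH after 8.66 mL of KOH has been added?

7.52

8.66 mL is exactly half the equivalence volume (17.32/2), i.e. the half-equivalence point.
There, n(HA) = n(A^-), so pH = pKa = -log(3.0 x 10^-8) = 7.52.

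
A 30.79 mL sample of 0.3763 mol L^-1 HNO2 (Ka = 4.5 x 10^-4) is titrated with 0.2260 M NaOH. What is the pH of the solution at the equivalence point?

8.25

n(HNO2) = 0.3763 x 0.03079 = 0.01159 mol; V(NaOH) at equivalence = 0.01159/0.2260 = 0.05127 L.
At equivalence all the acid is converted to NO2-; total volume = 0.03079 + 0.05127 = 0.08206 L, so [NO2-] = 0.01159/0.08206 = 0.1412 M.
Kb = Kw/Ka = 1.0e-14 / 4.5 x 10^-4 = 2.22e-11.
[OH^-] = sqrt(Kb x [NO2-]) = sqrt(2.22e-11 x 0.1412) = 1.77e-6 M.
pOH = 5.75, so pH = 14.00 - 5.75 = 8.25.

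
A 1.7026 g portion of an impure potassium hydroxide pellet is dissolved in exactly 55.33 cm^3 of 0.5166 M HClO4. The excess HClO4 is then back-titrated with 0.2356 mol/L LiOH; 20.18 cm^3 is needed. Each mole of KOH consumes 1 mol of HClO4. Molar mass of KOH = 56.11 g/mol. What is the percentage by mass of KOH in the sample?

Total n(HClO4) added = 0.5166 x 0.05533 = 0.02858 mol.
n(LiOH) used = 0.2356 x 0.02018 = 0.004754 mol, which equals the excess n(HClO4).
So n(HClO4) consumed by the sample = 0.02858 - 0.004754 = 0.02383 mol.
n(KOH) = 0.02383 / 1 = 0.02383 mol.
mass KOH = 0.02383 x 56.11 = 1.337 g, so %KOH = 1.337/1.7026 x 100 = 78.5%.

78.5%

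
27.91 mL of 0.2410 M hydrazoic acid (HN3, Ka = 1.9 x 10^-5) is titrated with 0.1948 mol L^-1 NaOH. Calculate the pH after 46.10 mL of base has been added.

n(acid) = 0.2410 x 0.02791 = 0.006726 mol; n(NaOH) added = 0.1948 x 0.04610 = 0.008980 mol.
Base is in excess by 0.008980 - 0.006726 = 0.002254 mol in a total volume of 0.07401 L.
[OH^-] = 0.002254/0.07401 = 0.03045 M, so pOH = 1.52 and pH = 14.00 - 1.52 = 12.48.

12.48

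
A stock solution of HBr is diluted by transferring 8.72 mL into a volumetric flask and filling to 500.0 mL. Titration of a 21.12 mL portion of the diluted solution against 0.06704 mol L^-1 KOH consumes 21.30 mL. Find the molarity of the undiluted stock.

n(KOH) = 0.06704 x 0.02130 = 0.001428 mol.
n(HBr) in the aliquot = 0.001428 mol.
[diluted HBr] = 0.001428 / 0.02112 = 0.06761 M.
Dilution factor = 500.0/8.720 = 57.34, so [stock] = 0.06761 x 57.34 = 3.88 M.

3.88 M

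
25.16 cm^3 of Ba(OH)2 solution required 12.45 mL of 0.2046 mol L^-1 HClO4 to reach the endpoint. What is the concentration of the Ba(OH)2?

n(HClO4) delivered = 0.2046 x 0.01245 = 0.002547 mol.
The reaction is 1 Ba(OH)2 + 2 HClO4, so n(Ba(OH)2) = 0.002547 x 1/2 = 0.001274 mol.
[Ba(OH)2] = 0.001274 mol / 0.02516 L = 0.0506 M.

0.0506 M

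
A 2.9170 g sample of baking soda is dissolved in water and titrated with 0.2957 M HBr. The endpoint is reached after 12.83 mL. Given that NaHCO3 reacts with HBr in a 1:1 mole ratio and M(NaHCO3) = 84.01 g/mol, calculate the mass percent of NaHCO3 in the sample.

10.9%

n(HBr) = 0.2957 x 0.01283 = 0.003794 mol.
n(NaHCO3) = 0.003794 / 1 = 0.003794 mol.
mass of NaHCO3 = 0.003794 x 84.01 = 0.3187 g.
% purity = 0.3187 / 2.9170 x 100 = 10.9%.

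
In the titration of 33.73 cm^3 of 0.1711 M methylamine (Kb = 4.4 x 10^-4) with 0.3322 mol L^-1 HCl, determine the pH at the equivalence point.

5.80

n(CH3NH2) = 0.1711 x 0.03373 = 0.005771 mol; V(HCl) at equivalence = 0.005771/0.3322 = 0.01737 L.
At equivalence the base is fully converted to CH3NH3+; total volume = 0.05110 L, so [CH3NH3+] = 0.005771/0.05110 = 0.1129 M.
Ka(CH3NH3+) = Kw/Kb = 1.0e-14 / 4.4 x 10^-4 = 2.27e-11.
[H^+] = sqrt(Ka x [CH3NH3+]) = sqrt(2.27e-11 x 0.1129) = 1.60e-6 M.
pH = -log(1.60e-6) = 5.80.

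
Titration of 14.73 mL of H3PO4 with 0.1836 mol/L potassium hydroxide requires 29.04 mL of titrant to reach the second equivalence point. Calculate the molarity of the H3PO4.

n(KOH) = 0.1836 x 0.02904 = 0.005332 mol.
At the second equivalence point, 2 mol OH^- react per mol H3PO4, so n(H3PO4) = 0.005332 / 2 = 0.002666 mol.
[H3PO4] = 0.002666 / 0.01473 L = 0.181 M.

0.181 M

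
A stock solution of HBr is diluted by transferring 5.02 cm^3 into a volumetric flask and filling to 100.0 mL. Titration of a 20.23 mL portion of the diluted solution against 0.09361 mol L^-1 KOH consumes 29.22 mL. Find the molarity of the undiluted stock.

2.69 M

n(KOH) = 0.09361 x 0.02922 = 0.002735 mol.
n(HBr) in the aliquot = 0.002735 mol.
[diluted HBr] = 0.002735 / 0.02023 = 0.1352 M.
Dilution factor = 100.0/5.020 = 19.92, so [stock] = 0.1352 x 19.92 = 2.69 M.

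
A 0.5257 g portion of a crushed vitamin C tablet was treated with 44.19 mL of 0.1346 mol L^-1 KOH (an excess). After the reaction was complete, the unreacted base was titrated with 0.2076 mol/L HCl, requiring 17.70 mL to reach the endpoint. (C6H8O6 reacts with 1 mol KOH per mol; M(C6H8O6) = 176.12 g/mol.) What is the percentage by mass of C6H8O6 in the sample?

Total n(KOH) added = 0.1346 x 0.04419 = 0.005948 mol.
n(HCl) used = 0.2076 x 0.01770 = 0.003675 mol, which equals the excess n(KOH).
So n(KOH) consumed by the sample = 0.005948 - 0.003675 = 0.002273 mol.
n(C6H8O6) = 0.002273 / 1 = 0.002273 mol.
mass C6H8O6 = 0.002273 x 176.12 = 0.4004 g, so %C6H8O6 = 0.4004/0.5257 x 100 = 76.2%.

76.2%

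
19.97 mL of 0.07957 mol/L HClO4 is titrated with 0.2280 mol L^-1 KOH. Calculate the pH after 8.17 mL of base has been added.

n(acid) = 0.07957 x 0.01997 = 0.001589 mol; n(KOH) added = 0.2280 x 0.008170 = 0.001863 mol.
Base is in excess by 0.001863 - 0.001589 = 0.0002737 mol in a total volume of 0.02814 L.
[OH^-] = 0.0002737/0.02814 = 0.009728 M, so pOH = 2.01 and pH = 14.00 - 2.01 = 11.99.

11.99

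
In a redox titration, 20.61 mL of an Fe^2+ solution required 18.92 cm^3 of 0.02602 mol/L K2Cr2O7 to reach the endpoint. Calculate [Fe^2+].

n(K2Cr2O7) = 0.02602 x 0.01892 = 0.0004923 mol.
From the balanced equation, 1 mol K2Cr2O7 reacts with 6 mol Fe^2+, so n(Fe^2+) = 0.0004923 x 6/1 = 0.002954 mol.
[Fe^2+] = 0.002954 / 0.02061 L = 0.143 M.

0.143 M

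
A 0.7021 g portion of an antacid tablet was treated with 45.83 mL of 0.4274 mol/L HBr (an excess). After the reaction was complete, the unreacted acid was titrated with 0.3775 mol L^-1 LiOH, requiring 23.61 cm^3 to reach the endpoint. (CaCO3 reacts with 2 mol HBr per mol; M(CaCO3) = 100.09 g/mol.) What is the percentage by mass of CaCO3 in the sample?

76.1%

Total n(HBr) added = 0.4274 x 0.04583 = 0.01959 mol.
n(LiOH) used = 0.3775 x 0.02361 = 0.008913 mol, which equals the excess n(HBr).
So n(HBr) consumed by the sample = 0.01959 - 0.008913 = 0.01067 mol.
n(CaCO3) = 0.01067 / 2 = 0.005337 mol.
mass CaCO3 = 0.005337 x 100.09 = 0.5342 g, so %CaCO3 = 0.5342/0.7021 x 100 = 76.1%.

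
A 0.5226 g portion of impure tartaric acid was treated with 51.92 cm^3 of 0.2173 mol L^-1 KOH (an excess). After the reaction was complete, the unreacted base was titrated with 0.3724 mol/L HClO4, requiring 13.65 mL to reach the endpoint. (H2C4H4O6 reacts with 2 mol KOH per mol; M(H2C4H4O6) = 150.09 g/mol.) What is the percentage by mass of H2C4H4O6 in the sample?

89.0%

Total n(KOH) added = 0.2173 x 0.05192 = 0.01128 mol.
n(HClO4) used = 0.3724 x 0.01365 = 0.005083 mol, which equals the excess n(KOH).
So n(KOH) consumed by the sample = 0.01128 - 0.005083 = 0.006199 mol.
n(H2C4H4O6) = 0.006199 / 2 = 0.003099 mol.
mass H2C4H4O6 = 0.003099 x 150.09 = 0.4652 g, so %H2C4H4O6 = 0.4652/0.5226 x 100 = 89.0%.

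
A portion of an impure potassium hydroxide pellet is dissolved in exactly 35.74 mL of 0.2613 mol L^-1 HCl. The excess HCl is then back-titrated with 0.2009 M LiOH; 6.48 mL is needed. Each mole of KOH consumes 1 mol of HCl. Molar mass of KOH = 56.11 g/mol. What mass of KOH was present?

Total n(HCl) added = 0.2613 x 0.03574 = 0.009339 mol.
n(LiOH) used = 0.2009 x 0.006480 = 0.001302 mol, which equals the excess n(HCl).
So n(HCl) consumed by the sample = 0.009339 - 0.001302 = 0.008037 mol.
n(KOH) = 0.008037 / 1 = 0.008037 mol.
mass = 0.008037 mol x 56.11 g/mol = 0.451 g.

0.451 g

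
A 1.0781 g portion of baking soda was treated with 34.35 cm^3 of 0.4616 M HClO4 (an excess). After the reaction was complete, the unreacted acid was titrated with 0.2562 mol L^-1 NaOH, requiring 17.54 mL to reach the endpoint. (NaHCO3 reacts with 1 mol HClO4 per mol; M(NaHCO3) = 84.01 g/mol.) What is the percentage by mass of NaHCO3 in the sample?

Total n(HClO4) added = 0.4616 x 0.03435 = 0.01586 mol.
n(NaOH) used = 0.2562 x 0.01754 = 0.004494 mol, which equals the excess n(HClO4).
So n(HClO4) consumed by the sample = 0.01586 - 0.004494 = 0.01136 mol.
n(NaHCO3) = 0.01136 / 1 = 0.01136 mol.
mass NaHCO3 = 0.01136 x 84.01 = 0.9545 g, so %NaHCO3 = 0.9545/1.0781 x 100 = 88.5%.

88.5%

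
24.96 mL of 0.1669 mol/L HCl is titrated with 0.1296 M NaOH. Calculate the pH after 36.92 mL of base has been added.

n(acid) = 0.1669 x 0.02496 = 0.004166 mol; n(NaOH) added = 0.1296 x 0.03692 = 0.004785 mol.
Base is in excess by 0.004785 - 0.004166 = 0.0006190 mol in a total volume of 0.06188 L.
[OH^-] = 0.0006190/0.06188 = 0.01000 M, so pOH = 2.00 and pH = 14.00 - 2.00 = 12.00.

12.00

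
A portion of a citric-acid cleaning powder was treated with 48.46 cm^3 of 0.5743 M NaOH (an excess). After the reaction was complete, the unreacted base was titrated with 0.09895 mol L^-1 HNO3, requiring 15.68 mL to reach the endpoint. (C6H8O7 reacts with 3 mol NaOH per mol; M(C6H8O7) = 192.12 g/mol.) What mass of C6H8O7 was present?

1.68 g

Total n(NaOH) added = 0.5743 x 0.04846 = 0.02783 mol.
n(HNO3) used = 0.09895 x 0.01568 = 0.001552 mol, which equals the excess n(NaOH).
So n(NaOH) consumed by the sample = 0.02783 - 0.001552 = 0.02628 mol.
n(C6H8O7) = 0.02628 / 3 = 0.008760 mol.
mass = 0.008760 mol x 192.12 g/mol = 1.68 g.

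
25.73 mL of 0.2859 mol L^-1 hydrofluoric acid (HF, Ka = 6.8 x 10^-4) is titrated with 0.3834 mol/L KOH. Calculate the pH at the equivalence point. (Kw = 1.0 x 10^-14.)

8.19

n(HF) = 0.2859 x 0.02573 = 0.007356 mol; V(KOH) at equivalence = 0.007356/0.3834 = 0.01919 L.
At equivalence all the acid is converted to F-; total volume = 0.02573 + 0.01919 = 0.04492 L, so [F-] = 0.007356/0.04492 = 0.1638 M.
Kb = Kw/Ka = 1.0e-14 / 6.8 x 10^-4 = 1.47e-11.
[OH^-] = sqrt(Kb x [F-]) = sqrt(1.47e-11 x 0.1638) = 1.55e-6 M.
pOH = 5.81, so pH = 14.00 - 5.81 = 8.19.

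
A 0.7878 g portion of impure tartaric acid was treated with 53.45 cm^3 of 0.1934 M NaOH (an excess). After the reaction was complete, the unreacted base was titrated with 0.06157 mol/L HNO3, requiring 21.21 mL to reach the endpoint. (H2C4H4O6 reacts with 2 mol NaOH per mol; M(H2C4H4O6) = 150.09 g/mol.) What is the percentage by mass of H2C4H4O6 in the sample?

86.0%

Total n(NaOH) added = 0.1934 x 0.05345 = 0.01034 mol.
n(HNO3) used = 0.06157 x 0.02121 = 0.001306 mol, which equals the excess n(NaOH).
So n(NaOH) consumed by the sample = 0.01034 - 0.001306 = 0.009031 mol.
n(H2C4H4O6) = 0.009031 / 2 = 0.004516 mol.
mass H2C4H4O6 = 0.004516 x 150.09 = 0.6778 g, so %H2C4H4O6 = 0.6778/0.7878 x 100 = 86.0%.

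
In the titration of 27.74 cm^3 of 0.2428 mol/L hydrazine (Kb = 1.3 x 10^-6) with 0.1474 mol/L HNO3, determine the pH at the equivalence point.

4.58

n(N2H4) = 0.2428 x 0.02774 = 0.006735 mol; V(HNO3) at equivalence = 0.006735/0.1474 = 0.04569 L.
At equivalence the base is fully converted to N2H5+; total volume = 0.07343 L, so [N2H5+] = 0.006735/0.07343 = 0.09172 M.
Ka(N2H5+) = Kw/Kb = 1.0e-14 / 1.3 x 10^-6 = 7.69e-9.
[H^+] = sqrt(Ka x [N2H5+]) = sqrt(7.69e-9 x 0.09172) = 2.66e-5 M.
pH = -log(2.66e-5) = 4.58.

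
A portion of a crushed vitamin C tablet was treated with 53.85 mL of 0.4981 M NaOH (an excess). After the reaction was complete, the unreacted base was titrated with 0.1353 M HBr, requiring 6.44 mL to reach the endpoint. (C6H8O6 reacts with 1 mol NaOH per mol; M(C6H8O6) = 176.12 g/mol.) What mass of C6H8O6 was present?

4.57 g

Total n(NaOH) added = 0.4981 x 0.05385 = 0.02682 mol.
n(HBr) used = 0.1353 x 0.006440 = 0.0008713 mol, which equals the excess n(NaOH).
So n(NaOH) consumed by the sample = 0.02682 - 0.0008713 = 0.02595 mol.
n(C6H8O6) = 0.02595 / 1 = 0.02595 mol.
mass = 0.02595 mol x 176.12 g/mol = 4.57 g.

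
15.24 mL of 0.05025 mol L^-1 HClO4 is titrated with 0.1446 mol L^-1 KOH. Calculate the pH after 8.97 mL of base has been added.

n(acid) = 0.05025 x 0.01524 = 0.0007658 mol; n(KOH) added = 0.1446 x 0.008970 = 0.001297 mol.
Base is in excess by 0.001297 - 0.0007658 = 0.0005313 mol in a total volume of 0.02421 L.
[OH^-] = 0.0005313/0.02421 = 0.02194 M, so pOH = 1.66 and pH = 14.00 - 1.66 = 12.34.

12.34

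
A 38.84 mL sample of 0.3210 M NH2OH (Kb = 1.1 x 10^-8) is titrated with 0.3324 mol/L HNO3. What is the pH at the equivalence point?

3.41

n(NH2OH) = 0.3210 x 0.03884 = 0.01247 mol; V(HNO3) at equivalence = 0.01247/0.3324 = 0.03751 L.
At equivalence the base is fully converted to NH3OH+; total volume = 0.07635 L, so [NH3OH+] = 0.01247/0.07635 = 0.1633 M.
Ka(NH3OH+) = Kw/Kb = 1.0e-14 / 1.1 x 10^-8 = 9.09e-7.
[H^+] = sqrt(Ka x [NH3OH+]) = sqrt(9.09e-7 x 0.1633) = 0.000385 M.
pH = -log(0.000385) = 3.41.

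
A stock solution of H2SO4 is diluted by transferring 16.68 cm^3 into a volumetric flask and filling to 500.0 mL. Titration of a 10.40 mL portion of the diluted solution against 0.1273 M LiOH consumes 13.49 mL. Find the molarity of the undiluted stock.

2.47 M

n(LiOH) = 0.1273 x 0.01349 = 0.001717 mol.
n(H2SO4) in the aliquot = 0.001717 x 1/2 = 0.0008586 mol.
[diluted H2SO4] = 0.0008586 / 0.01040 = 0.08256 M.
Dilution factor = 500.0/16.68 = 29.98, so [stock] = 0.08256 x 29.98 = 2.47 M.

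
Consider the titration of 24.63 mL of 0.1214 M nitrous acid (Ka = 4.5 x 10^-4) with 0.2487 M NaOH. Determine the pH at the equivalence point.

8.13

n(HNO2) = 0.1214 x 0.02463 = 0.002990 mol; V(NaOH) at equivalence = 0.002990/0.2487 = 0.01202 L.
At equivalence all the acid is converted to NO2-; total volume = 0.02463 + 0.01202 = 0.03665 L, so [NO2-] = 0.002990/0.03665 = 0.08158 M.
Kb = Kw/Ka = 1.0e-14 / 4.5 x 10^-4 = 2.22e-11.
[OH^-] = sqrt(Kb x [NO2-]) = sqrt(2.22e-11 x 0.08158) = 1.35e-6 M.
pOH = 5.87, so pH = 14.00 - 5.87 = 8.13.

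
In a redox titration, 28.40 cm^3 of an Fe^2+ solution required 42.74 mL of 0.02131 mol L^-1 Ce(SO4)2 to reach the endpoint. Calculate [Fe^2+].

0.0321 M

n(Ce(SO4)2) = 0.02131 x 0.04274 = 0.0009108 mol.
From the balanced equation, 1 mol Ce(SO4)2 reacts with 1 mol Fe^2+, so n(Fe^2+) = 0.0009108 x 1/1 = 0.0009108 mol.
[Fe^2+] = 0.0009108 / 0.02840 L = 0.0321 M.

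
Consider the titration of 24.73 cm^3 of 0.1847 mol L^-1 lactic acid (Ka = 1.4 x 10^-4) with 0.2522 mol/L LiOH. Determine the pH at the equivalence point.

8.44

n(HC3H5O3) = 0.1847 x 0.02473 = 0.004568 mol; V(LiOH) at equivalence = 0.004568/0.2522 = 0.01811 L.
At equivalence all the acid is converted to C3H5O3-; total volume = 0.02473 + 0.01811 = 0.04284 L, so [C3H5O3-] = 0.004568/0.04284 = 0.1066 M.
Kb = Kw/Ka = 1.0e-14 / 1.4 x 10^-4 = 7.14e-11.
[OH^-] = sqrt(Kb x [C3H5O3-]) = sqrt(7.14e-11 x 0.1066) = 2.76e-6 M.
pOH = 5.56, so pH = 14.00 - 5.56 = 8.44.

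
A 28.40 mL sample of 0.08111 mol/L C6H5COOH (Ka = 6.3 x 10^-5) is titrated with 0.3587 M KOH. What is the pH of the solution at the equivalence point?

8.51

n(C6H5COOH) = 0.08111 x 0.02840 = 0.002304 mol; V(KOH) at equivalence = 0.002304/0.3587 = 0.006422 L.
At equivalence all the acid is converted to C6H5COO-; total volume = 0.02840 + 0.006422 = 0.03482 L, so [C6H5COO-] = 0.002304/0.03482 = 0.06615 M.
Kb = Kw/Ka = 1.0e-14 / 6.3 x 10^-5 = 1.59e-10.
[OH^-] = sqrt(Kb x [C6H5COO-]) = sqrt(1.59e-10 x 0.06615) = 3.24e-6 M.
pOH = 5.49, so pH = 14.00 - 5.49 = 8.51.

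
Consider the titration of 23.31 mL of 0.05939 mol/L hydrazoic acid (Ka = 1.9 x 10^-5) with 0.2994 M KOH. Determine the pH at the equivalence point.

n(HN3) = 0.05939 x 0.02331 = 0.001384 mol; V(KOH) at equivalence = 0.001384/0.2994 = 0.004624 L.
At equivalence all the acid is converted to N3-; total volume = 0.02331 + 0.004624 = 0.02793 L, so [N3-] = 0.001384/0.02793 = 0.04956 M.
Kb = Kw/Ka = 1.0e-14 / 1.9 x 10^-5 = 5.26e-10.
[OH^-] = sqrt(Kb x [N3-]) = sqrt(5.26e-10 x 0.04956) = 5.11e-6 M.
pOH = 5.29, so pH = 14.00 - 5.29 = 8.71.

8.71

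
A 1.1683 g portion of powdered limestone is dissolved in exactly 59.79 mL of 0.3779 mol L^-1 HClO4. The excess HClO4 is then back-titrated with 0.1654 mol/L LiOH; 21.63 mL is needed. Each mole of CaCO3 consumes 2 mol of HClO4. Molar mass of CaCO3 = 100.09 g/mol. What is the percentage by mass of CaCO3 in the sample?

81.5%

Total n(HClO4) added = 0.3779 x 0.05979 = 0.02259 mol.
n(LiOH) used = 0.1654 x 0.02163 = 0.003578 mol, which equals the excess n(HClO4).
So n(HClO4) consumed by the sample = 0.02259 - 0.003578 = 0.01902 mol.
n(CaCO3) = 0.01902 / 2 = 0.009509 mol.
mass CaCO3 = 0.009509 x 100.09 = 0.9517 g, so %CaCO3 = 0.9517/1.1683 x 100 = 81.5%.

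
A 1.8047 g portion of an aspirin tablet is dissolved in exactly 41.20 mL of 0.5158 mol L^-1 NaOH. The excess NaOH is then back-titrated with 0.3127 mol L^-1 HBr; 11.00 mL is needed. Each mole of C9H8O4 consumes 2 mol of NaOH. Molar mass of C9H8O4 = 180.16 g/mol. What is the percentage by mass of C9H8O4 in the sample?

88.9%

Total n(NaOH) added = 0.5158 x 0.04120 = 0.02125 mol.
n(HBr) used = 0.3127 x 0.01100 = 0.003440 mol, which equals the excess n(NaOH).
So n(NaOH) consumed by the sample = 0.02125 - 0.003440 = 0.01781 mol.
n(C9H8O4) = 0.01781 / 2 = 0.008906 mol.
mass C9H8O4 = 0.008906 x 180.16 = 1.604 g, so %C9H8O4 = 1.604/1.8047 x 100 = 88.9%.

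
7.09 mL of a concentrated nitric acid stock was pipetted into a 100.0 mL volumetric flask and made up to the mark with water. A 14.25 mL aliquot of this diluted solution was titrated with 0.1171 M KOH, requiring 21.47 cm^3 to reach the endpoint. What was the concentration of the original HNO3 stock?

n(KOH) = 0.1171 x 0.02147 = 0.002514 mol.
n(HNO3) in the aliquot = 0.002514 mol.
[diluted HNO3] = 0.002514 / 0.01425 = 0.1764 M.
Dilution factor = 100.0/7.090 = 14.10, so [stock] = 0.1764 x 14.10 = 2.49 M.

2.49 M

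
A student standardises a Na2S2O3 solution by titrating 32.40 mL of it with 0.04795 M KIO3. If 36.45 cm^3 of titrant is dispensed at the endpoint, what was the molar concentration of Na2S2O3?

n(KIO3) = 0.04795 x 0.03645 = 0.001748 mol.
From the balanced equation, 1 mol KIO3 reacts with 6 mol Na2S2O3, so n(Na2S2O3) = 0.001748 x 6/1 = 0.01049 mol.
[Na2S2O3] = 0.01049 / 0.03240 L = 0.324 M.

0.324 M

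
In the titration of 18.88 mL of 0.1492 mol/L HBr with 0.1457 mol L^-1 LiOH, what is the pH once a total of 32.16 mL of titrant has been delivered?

12.56

n(acid) = 0.1492 x 0.01888 = 0.002817 mol; n(LiOH) added = 0.1457 x 0.03216 = 0.004686 mol.
Base is in excess by 0.004686 - 0.002817 = 0.001869 mol in a total volume of 0.05104 L.
[OH^-] = 0.001869/0.05104 = 0.03661 M, so pOH = 1.44 and pH = 14.00 - 1.44 = 12.56.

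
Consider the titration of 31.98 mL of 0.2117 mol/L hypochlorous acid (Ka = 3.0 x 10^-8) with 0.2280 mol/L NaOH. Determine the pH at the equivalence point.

10.28

n(HClO) = 0.2117 x 0.03198 = 0.006770 mol; V(NaOH) at equivalence = 0.006770/0.2280 = 0.02969 L.
At equivalence all the acid is converted to ClO-; total volume = 0.03198 + 0.02969 = 0.06167 L, so [ClO-] = 0.006770/0.06167 = 0.1098 M.
Kb = Kw/Ka = 1.0e-14 / 3.0 x 10^-8 = 3.33e-7.
[OH^-] = sqrt(Kb x [ClO-]) = sqrt(3.33e-7 x 0.1098) = 0.000191 M.
pOH = 3.72, so pH = 14.00 - 3.72 = 10.28.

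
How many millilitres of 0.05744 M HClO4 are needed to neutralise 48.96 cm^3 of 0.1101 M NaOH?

n(NaOH) = 0.1101 mol/L x 0.04896 L = 0.005390 mol.
At equivalence n(HClO4) = n(NaOH) = 0.005390 mol.
V(HClO4) = 0.005390 / 0.05744 = 0.09385 L = 93.8 mL.

93.8 mL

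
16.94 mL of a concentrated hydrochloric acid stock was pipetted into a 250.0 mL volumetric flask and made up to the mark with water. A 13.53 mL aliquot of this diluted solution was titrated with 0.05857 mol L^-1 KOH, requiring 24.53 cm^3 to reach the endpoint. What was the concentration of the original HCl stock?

n(KOH) = 0.05857 x 0.02453 = 0.001437 mol.
n(HCl) in the aliquot = 0.001437 mol.
[diluted HCl] = 0.001437 / 0.01353 = 0.1062 M.
Dilution factor = 250.0/16.94 = 14.76, so [stock] = 0.1062 x 14.76 = 1.57 M.

1.57 M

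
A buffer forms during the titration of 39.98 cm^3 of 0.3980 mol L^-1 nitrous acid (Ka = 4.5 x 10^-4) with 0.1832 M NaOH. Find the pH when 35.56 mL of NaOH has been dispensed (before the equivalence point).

Initial n(HNO2) = 0.3980 x 0.03998 = 0.01591 mol.
n(NaOH) added = 0.1832 x 0.03556 = 0.006515 mol, converting that many moles of HNO2 to NO2-.
Remaining n(HNO2) = 0.009397 mol; n(NO2-) = 0.006515 mol.
By Henderson-Hasselbalch, pH = pKa + log([A^-]/[HA]) = 3.35 + log(0.006515/0.009397) = 3.35 + (-0.16) = 3.19.

3.19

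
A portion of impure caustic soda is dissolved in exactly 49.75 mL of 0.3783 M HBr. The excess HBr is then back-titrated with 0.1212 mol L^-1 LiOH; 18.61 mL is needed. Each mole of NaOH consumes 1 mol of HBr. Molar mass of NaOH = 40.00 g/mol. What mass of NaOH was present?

0.663 g

Total n(HBr) added = 0.3783 x 0.04975 = 0.01882 mol.
n(LiOH) used = 0.1212 x 0.01861 = 0.002256 mol, which equals the excess n(HBr).
So n(HBr) consumed by the sample = 0.01882 - 0.002256 = 0.01656 mol.
n(NaOH) = 0.01656 / 1 = 0.01656 mol.
mass = 0.01656 mol x 40.00 g/mol = 0.663 g.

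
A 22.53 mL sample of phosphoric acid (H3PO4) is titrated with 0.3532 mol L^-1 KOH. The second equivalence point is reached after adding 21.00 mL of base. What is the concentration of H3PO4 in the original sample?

n(KOH) = 0.3532 x 0.02100 = 0.007417 mol.
At the second equivalence point, 2 mol OH^- react per mol H3PO4, so n(H3PO4) = 0.007417 / 2 = 0.003709 mol.
[H3PO4] = 0.003709 / 0.02253 L = 0.165 M.

0.165 M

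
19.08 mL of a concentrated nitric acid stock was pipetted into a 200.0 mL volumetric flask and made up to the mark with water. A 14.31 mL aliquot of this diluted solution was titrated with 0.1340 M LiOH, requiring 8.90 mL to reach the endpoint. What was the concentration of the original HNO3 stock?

0.874 M

n(LiOH) = 0.1340 x 0.008900 = 0.001193 mol.
n(HNO3) in the aliquot = 0.001193 mol.
[diluted HNO3] = 0.001193 / 0.01431 = 0.08334 M.
Dilution factor = 200.0/19.08 = 10.48, so [stock] = 0.08334 x 10.48 = 0.874 M.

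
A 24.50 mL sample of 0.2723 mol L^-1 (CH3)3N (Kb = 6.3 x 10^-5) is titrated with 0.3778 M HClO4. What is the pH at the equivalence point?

n((CH3)3N) = 0.2723 x 0.02450 = 0.006671 mol; V(HClO4) at equivalence = 0.006671/0.3778 = 0.01766 L.
At equivalence the base is fully converted to (CH3)3NH+; total volume = 0.04216 L, so [(CH3)3NH+] = 0.006671/0.04216 = 0.1582 M.
Ka((CH3)3NH+) = Kw/Kb = 1.0e-14 / 6.3 x 10^-5 = 1.59e-10.
[H^+] = sqrt(Ka x [(CH3)3NH+]) = sqrt(1.59e-10 x 0.1582) = 5.01e-6 M.
pH = -log(5.01e-6) = 5.30.

5.30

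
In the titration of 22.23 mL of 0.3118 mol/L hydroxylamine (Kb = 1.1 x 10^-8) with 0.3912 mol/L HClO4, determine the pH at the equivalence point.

n(NH2OH) = 0.3118 x 0.02223 = 0.006931 mol; V(HClO4) at equivalence = 0.006931/0.3912 = 0.01772 L.
At equivalence the base is fully converted to NH3OH+; total volume = 0.03995 L, so [NH3OH+] = 0.006931/0.03995 = 0.1735 M.
Ka(NH3OH+) = Kw/Kb = 1.0e-14 / 1.1 x 10^-8 = 9.09e-7.
[H^+] = sqrt(Ka x [NH3OH+]) = sqrt(9.09e-7 x 0.1735) = 0.000397 M.
pH = -log(0.000397) = 3.40.

3.40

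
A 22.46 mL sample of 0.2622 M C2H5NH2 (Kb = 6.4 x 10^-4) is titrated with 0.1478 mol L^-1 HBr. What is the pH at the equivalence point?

5.92

n(C2H5NH2) = 0.2622 x 0.02246 = 0.005889 mol; V(HBr) at equivalence = 0.005889/0.1478 = 0.03984 L.
At equivalence the base is fully converted to C2H5NH3+; total volume = 0.06230 L, so [C2H5NH3+] = 0.005889/0.06230 = 0.09452 M.
Ka(C2H5NH3+) = Kw/Kb = 1.0e-14 / 6.4 x 10^-4 = 1.56e-11.
[H^+] = sqrt(Ka x [C2H5NH3+]) = sqrt(1.56e-11 x 0.09452) = 1.22e-6 M.
pH = -log(1.22e-6) = 5.92.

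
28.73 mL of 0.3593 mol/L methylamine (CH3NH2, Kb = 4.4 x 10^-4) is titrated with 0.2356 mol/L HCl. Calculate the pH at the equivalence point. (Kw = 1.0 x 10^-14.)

n(CH3NH2) = 0.3593 x 0.02873 = 0.01032 mol; V(HCl) at equivalence = 0.01032/0.2356 = 0.04381 L.
At equivalence the base is fully converted to CH3NH3+; total volume = 0.07254 L, so [CH3NH3+] = 0.01032/0.07254 = 0.1423 M.
Ka(CH3NH3+) = Kw/Kb = 1.0e-14 / 4.4 x 10^-4 = 2.27e-11.
[H^+] = sqrt(Ka x [CH3NH3+]) = sqrt(2.27e-11 x 0.1423) = 1.80e-6 M.
pH = -log(1.80e-6) = 5.75.

5.75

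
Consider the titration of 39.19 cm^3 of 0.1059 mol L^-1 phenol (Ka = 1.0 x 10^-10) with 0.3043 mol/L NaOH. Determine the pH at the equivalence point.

11.45

n(C6H5OH) = 0.1059 x 0.03919 = 0.004150 mol; V(NaOH) at equivalence = 0.004150/0.3043 = 0.01364 L.
At equivalence all the acid is converted to C6H5O-; total volume = 0.03919 + 0.01364 = 0.05283 L, so [C6H5O-] = 0.004150/0.05283 = 0.07856 M.
Kb = Kw/Ka = 1.0e-14 / 1.0 x 10^-10 = 0.000100.
[OH^-] = sqrt(Kb x [C6H5O-]) = sqrt(0.000100 x 0.07856) = 0.00280 M.
pOH = 2.55, so pH = 14.00 - 2.55 = 11.45.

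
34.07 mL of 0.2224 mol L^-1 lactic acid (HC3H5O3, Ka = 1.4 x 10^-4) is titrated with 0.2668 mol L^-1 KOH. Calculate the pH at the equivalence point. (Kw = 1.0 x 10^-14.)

8.47

n(HC3H5O3) = 0.2224 x 0.03407 = 0.007577 mol; V(KOH) at equivalence = 0.007577/0.2668 = 0.02840 L.
At equivalence all the acid is converted to C3H5O3-; total volume = 0.03407 + 0.02840 = 0.06247 L, so [C3H5O3-] = 0.007577/0.06247 = 0.1213 M.
Kb = Kw/Ka = 1.0e-14 / 1.4 x 10^-4 = 7.14e-11.
[OH^-] = sqrt(Kb x [C3H5O3-]) = sqrt(7.14e-11 x 0.1213) = 2.94e-6 M.
pOH = 5.53, so pH = 14.00 - 5.53 = 8.47.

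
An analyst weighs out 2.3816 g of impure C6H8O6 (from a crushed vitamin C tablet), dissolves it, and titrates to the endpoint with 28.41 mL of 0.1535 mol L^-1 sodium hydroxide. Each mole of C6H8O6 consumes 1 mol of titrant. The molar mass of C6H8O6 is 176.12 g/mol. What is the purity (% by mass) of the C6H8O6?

32.2%

n(NaOH) = 0.1535 x 0.02841 = 0.004361 mol.
n(C6H8O6) = 0.004361 / 1 = 0.004361 mol.
mass of C6H8O6 = 0.004361 x 176.12 = 0.7680 g.
% purity = 0.7680 / 2.3816 x 100 = 32.2%.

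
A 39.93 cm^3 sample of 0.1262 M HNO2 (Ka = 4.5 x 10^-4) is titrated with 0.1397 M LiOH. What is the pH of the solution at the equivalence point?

n(HNO2) = 0.1262 x 0.03993 = 0.005039 mol; V(LiOH) at equivalence = 0.005039/0.1397 = 0.03607 L.
At equivalence all the acid is converted to NO2-; total volume = 0.03993 + 0.03607 = 0.07600 L, so [NO2-] = 0.005039/0.07600 = 0.06630 M.
Kb = Kw/Ka = 1.0e-14 / 4.5 x 10^-4 = 2.22e-11.
[OH^-] = sqrt(Kb x [NO2-]) = sqrt(2.22e-11 x 0.06630) = 1.21e-6 M.
pOH = 5.92, so pH = 14.00 - 5.92 = 8.08.

8.08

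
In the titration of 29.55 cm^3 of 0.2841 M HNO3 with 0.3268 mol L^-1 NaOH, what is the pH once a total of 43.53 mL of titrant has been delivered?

n(acid) = 0.2841 x 0.02955 = 0.008395 mol; n(NaOH) added = 0.3268 x 0.04353 = 0.01423 mol.
Base is in excess by 0.01423 - 0.008395 = 0.005830 mol in a total volume of 0.07308 L.
[OH^-] = 0.005830/0.07308 = 0.07978 M, so pOH = 1.10 and pH = 14.00 - 1.10 = 12.90.

12.90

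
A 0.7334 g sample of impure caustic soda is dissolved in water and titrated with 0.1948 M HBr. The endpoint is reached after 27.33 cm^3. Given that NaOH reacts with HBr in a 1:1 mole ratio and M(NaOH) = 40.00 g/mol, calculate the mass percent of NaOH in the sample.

n(HBr) = 0.1948 x 0.02733 = 0.005324 mol.
n(NaOH) = 0.005324 / 1 = 0.005324 mol.
mass of NaOH = 0.005324 x 40.00 = 0.2130 g.
% purity = 0.2130 / 0.7334 x 100 = 29.0%.

29.0%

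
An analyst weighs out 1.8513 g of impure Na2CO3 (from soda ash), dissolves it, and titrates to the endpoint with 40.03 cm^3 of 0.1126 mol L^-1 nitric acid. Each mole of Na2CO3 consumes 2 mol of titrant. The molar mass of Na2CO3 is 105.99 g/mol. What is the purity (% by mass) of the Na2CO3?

n(HNO3) = 0.1126 x 0.04003 = 0.004507 mol.
n(Na2CO3) = 0.004507 / 2 = 0.002254 mol.
mass of Na2CO3 = 0.002254 x 105.99 = 0.2389 g.
% purity = 0.2389 / 1.8513 x 100 = 12.9%.

12.9%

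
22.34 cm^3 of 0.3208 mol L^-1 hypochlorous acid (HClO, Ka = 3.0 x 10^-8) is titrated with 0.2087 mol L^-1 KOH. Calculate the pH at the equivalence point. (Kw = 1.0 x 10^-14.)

10.31

n(HClO) = 0.3208 x 0.02234 = 0.007167 mol; V(KOH) at equivalence = 0.007167/0.2087 = 0.03434 L.
At equivalence all the acid is converted to ClO-; total volume = 0.02234 + 0.03434 = 0.05668 L, so [ClO-] = 0.007167/0.05668 = 0.1264 M.
Kb = Kw/Ka = 1.0e-14 / 3.0 x 10^-8 = 3.33e-7.
[OH^-] = sqrt(Kb x [ClO-]) = sqrt(3.33e-7 x 0.1264) = 0.000205 M.
pOH = 3.69, so pH = 14.00 - 3.69 = 10.31.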